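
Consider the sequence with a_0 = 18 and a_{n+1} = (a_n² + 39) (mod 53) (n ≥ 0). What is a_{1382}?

33

Listing terms: a_0 = 18, a_1 = 45, a_2 = 50, a_3 = 48, a_4 = 11, a_5 = 1, a_6 = 40, a_7 = 49, a_8 = 2, a_9 = 43, a_{10} = 33, a_{11} = 15, a_{12} = 52, a_{13} = 40.
Since a_{13} = a_6 = 40, the sequence is eventually periodic: after a pre-period of length 6 it cycles with period 7.
For n ≥ 6, a_n depends only on (n - 6) mod 7. (1382 - 6) mod 7 = 4, so a_{1382} = a_{10} = 33.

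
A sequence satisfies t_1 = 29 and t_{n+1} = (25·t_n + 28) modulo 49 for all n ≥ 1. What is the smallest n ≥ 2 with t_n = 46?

20

Computing terms: t_1 = 29,  t_2 = 18,  t_3 = 37,  t_4 = 22,  t_5 = 39,  t_6 = 23,  t_7 = 15,  t_8 = 11,  t_9 = 9,  t_{10} = 8,  t_{11} = 32,  t_{12} = 44,  t_{13} = 1,  t_{14} = 4,  t_{15} = 30,  t_{16} = 43,  t_{17} = 25,  t_{18} = 16,  t_{19} = 36,  t_{20} = 46,  t_{21} = 2,  t_{22} = 29.
The sequence repeats with period 21.
The value 46 first appears (with n ≥ 2) at t_{20}.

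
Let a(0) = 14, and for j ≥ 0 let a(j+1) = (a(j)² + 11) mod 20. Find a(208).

12

a(0) = 14,  a(1) = 7,  a(2) = 0,  a(3) = 11,  a(4) = 12,  a(5) = 15,  a(6) = 16,  a(7) = 7.
Since a(7) = a(1) = 7, the sequence is eventually periodic: after a pre-period of length 1 it cycles with period 6.
For j ≥ 1, a(j) depends only on (j - 1) mod 6. (208 - 1) mod 6 = 3, so a(208) = a(4) = 12.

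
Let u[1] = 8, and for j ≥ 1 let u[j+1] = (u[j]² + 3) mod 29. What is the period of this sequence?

5

u[1] = 8,  u[2] = 9,  u[3] = 26,  u[4] = 12,  u[5] = 2,  u[6] = 7,  u[7] = 23,  u[8] = 10,  u[9] = 16,  u[10] = 27,  u[11] = 7.
Since u[11] = u[6] = 7, the sequence is eventually periodic: after a pre-period of length 5 it cycles with period 5.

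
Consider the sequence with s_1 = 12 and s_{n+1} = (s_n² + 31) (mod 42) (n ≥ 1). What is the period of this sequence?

6

Listing terms: s_1 = 12; s_2 = 7; s_3 = 38; s_4 = 5; s_5 = 14; s_6 = 17; s_7 = 26; s_8 = 35; s_9 = 38.
Since s_9 = s_3 = 38, the sequence is eventually periodic: after a pre-period of length 2 it cycles with period 6.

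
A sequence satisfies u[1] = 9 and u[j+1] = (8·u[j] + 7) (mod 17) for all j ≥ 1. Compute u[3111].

We have u[1] = 9; u[2] = 11; u[3] = 10; u[4] = 2; u[5] = 6; u[6] = 4; u[7] = 5; u[8] = 13; u[9] = 9.
The sequence repeats with period 8.
(3111 - 1) mod 8 = 6, so u[3111] = u[7] = 5.

5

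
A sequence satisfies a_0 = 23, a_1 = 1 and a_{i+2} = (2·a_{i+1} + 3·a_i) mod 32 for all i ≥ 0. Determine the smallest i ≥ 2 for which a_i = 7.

2

We have a_0 = 23, a_1 = 1, a_2 = 7, a_3 = 17, a_4 = 23, a_5 = 1.
Since (a_4, a_5) = (a_0, a_1) = (23, 1) (two consecutive terms determine the rest), the sequence is periodic with period 4.
The value 7 first appears (with i ≥ 2) at a_2.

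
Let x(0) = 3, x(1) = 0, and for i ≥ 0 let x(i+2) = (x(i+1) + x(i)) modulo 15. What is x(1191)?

x(0) = 3,  x(1) = 0,  x(2) = 3,  x(3) = 3,  x(4) = 6,  x(5) = 9,  x(6) = 0,  x(7) = 9,  x(8) = 9,  x(9) = 3,  x(10) = 12,  x(11) = 0,  x(12) = 12,  x(13) = 12,  x(14) = 9,  x(15) = 6,  x(16) = 0,  x(17) = 6,  x(18) = 6,  x(19) = 12,  x(20) = 3,  x(21) = 0.
Since (x(20), x(21)) = (x(0), x(1)) = (3, 0) (two consecutive terms determine the rest), the sequence is periodic with period 20.
(1191 - 0) mod 20 = 11, so x(1191) = x(11) = 0.

0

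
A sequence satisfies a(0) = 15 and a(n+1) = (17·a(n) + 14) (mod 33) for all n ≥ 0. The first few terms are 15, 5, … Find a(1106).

We have a(0) = 15, a(1) = 5, a(2) = 0, a(3) = 14, a(4) = 21, a(5) = 8, a(6) = 18, a(7) = 23, a(8) = 9, a(9) = 2, a(10) = 15.
Since a(10) = a(0) = 15, the sequence is periodic with period 10.
So a(1106) = a(0 + ((1106-0) mod 10)) = a(6) = 18.

18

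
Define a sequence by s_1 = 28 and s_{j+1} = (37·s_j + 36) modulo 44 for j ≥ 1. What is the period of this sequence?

5

s_1 = 28, s_2 = 16, s_3 = 12, s_4 = 40, s_5 = 20, s_6 = 28.
Since s_6 = s_1 = 28, the sequence is periodic with period 5.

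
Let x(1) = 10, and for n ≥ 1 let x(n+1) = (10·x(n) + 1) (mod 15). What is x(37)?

1

Listing terms: x(1) = 10,  x(2) = 11,  x(3) = 6,  x(4) = 1,  x(5) = 11.
Since x(5) = x(2) = 11, the sequence is eventually periodic: after a pre-period of length 1 it cycles with period 3.
For n ≥ 2, x(n) depends only on (n - 2) mod 3. (37 - 2) mod 3 = 2, so x(37) = x(4) = 1.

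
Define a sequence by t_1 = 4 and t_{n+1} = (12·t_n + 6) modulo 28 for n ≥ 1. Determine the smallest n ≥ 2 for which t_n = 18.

7

Listing terms: t_1 = 4; t_2 = 26; t_3 = 10; t_4 = 14; t_5 = 6; t_6 = 22; t_7 = 18; t_8 = 26.
Since t_8 = t_2 = 26, the sequence is eventually periodic: after a pre-period of length 1 it cycles with period 6.
The value 18 first appears (with n ≥ 2) at t_7.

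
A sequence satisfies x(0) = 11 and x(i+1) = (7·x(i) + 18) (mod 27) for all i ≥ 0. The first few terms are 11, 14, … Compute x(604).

14

We have x(0) = 11, x(1) = 14, x(2) = 8, x(3) = 20, x(4) = 23, x(5) = 17, x(6) = 2, x(7) = 5, x(8) = 26, x(9) = 11.
Since x(9) = x(0) = 11, the sequence is periodic with period 9.
(604 - 0) mod 9 = 1, so x(604) = x(1) = 14.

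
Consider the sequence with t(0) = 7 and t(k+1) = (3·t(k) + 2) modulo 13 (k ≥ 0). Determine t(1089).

7

t(0) = 7, t(1) = 10, t(2) = 6, t(3) = 7.
Since t(3) = t(0) = 7, the sequence is periodic with period 3.
So t(1089) = t(0 + ((1089-0) mod 3)) = t(0) = 7.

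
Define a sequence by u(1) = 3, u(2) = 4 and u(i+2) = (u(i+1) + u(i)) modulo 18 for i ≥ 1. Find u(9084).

u(1) = 3,  u(2) = 4,  u(3) = 7,  u(4) = 11,  u(5) = 0,  u(6) = 11,  u(7) = 11,  u(8) = 4,  u(9) = 15,  u(10) = 1,  u(11) = 16,  u(12) = 17,  u(13) = 15,  u(14) = 14,  u(15) = 11,  u(16) = 7,  u(17) = 0,  u(18) = 7,  u(19) = 7,  u(20) = 14,  u(21) = 3,  u(22) = 17,  u(23) = 2,  u(24) = 1,  u(25) = 3,  u(26) = 4.
The sequence repeats with period 24.
(9084 - 1) mod 24 = 11, so u(9084) = u(12) = 17.

17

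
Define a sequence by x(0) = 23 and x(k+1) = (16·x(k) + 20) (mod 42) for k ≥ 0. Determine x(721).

10

Listing terms: x(0) = 23,  x(1) = 10,  x(2) = 12,  x(3) = 2,  x(4) = 10.
Since x(4) = x(1) = 10, the sequence is eventually periodic: after a pre-period of length 1 it cycles with period 3.
For k ≥ 1, x(k) depends only on (k - 1) mod 3. (721 - 1) mod 3 = 0, so x(721) = x(1) = 10.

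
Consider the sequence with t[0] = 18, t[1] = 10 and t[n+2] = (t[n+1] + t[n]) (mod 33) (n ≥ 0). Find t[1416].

t[0] = 18, t[1] = 10, t[2] = 28, t[3] = 5, t[4] = 0, t[5] = 5, t[6] = 5, t[7] = 10, t[8] = 15, t[9] = 25, t[10] = 7, t[11] = 32, t[12] = 6, t[13] = 5, t[14] = 11, t[15] = 16, t[16] = 27, t[17] = 10, t[18] = 4, t[19] = 14, t[20] = 18, t[21] = 32, t[22] = 17, t[23] = 16, t[24] = 0, t[25] = 16, t[26] = 16, t[27] = 32, t[28] = 15, t[29] = 14, t[30] = 29, t[31] = 10, t[32] = 6, t[33] = 16, t[34] = 22, t[35] = 5, t[36] = 27, t[37] = 32, t[38] = 26, t[39] = 25, t[40] = 18, t[41] = 10.
The sequence repeats with period 40.
(1416 - 0) mod 40 = 16, so t[1416] = t[16] = 27.

27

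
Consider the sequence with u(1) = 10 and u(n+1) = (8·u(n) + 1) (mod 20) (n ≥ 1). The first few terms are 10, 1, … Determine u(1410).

1

u(1) = 10; u(2) = 1; u(3) = 9; u(4) = 13; u(5) = 5; u(6) = 1.
Since u(6) = u(2) = 1, the sequence is eventually periodic: after a pre-period of length 1 it cycles with period 4.
For n ≥ 2, u(n) depends only on (n - 2) mod 4. (1410 - 2) mod 4 = 0, so u(1410) = u(2) = 1.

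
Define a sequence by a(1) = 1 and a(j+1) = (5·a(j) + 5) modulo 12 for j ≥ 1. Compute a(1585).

We have a(1) = 1,  a(2) = 10,  a(3) = 7,  a(4) = 4,  a(5) = 1.
Since a(5) = a(1) = 1, the sequence is periodic with period 4.
So a(1585) = a(1 + ((1585-1) mod 4)) = a(1) = 1.

1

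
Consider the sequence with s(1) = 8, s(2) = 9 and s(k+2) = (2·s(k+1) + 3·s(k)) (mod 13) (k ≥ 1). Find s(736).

7

We have s(1) = 8,  s(2) = 9,  s(3) = 3,  s(4) = 7,  s(5) = 10,  s(6) = 2,  s(7) = 8,  s(8) = 9.
Since (s(7), s(8)) = (s(1), s(2)) = (8, 9) (two consecutive terms determine the rest), the sequence is periodic with period 6.
(736 - 1) mod 6 = 3, so s(736) = s(4) = 7.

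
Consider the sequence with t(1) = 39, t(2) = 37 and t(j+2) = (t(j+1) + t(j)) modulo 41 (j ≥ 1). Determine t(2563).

t(1) = 39; t(2) = 37; t(3) = 35; t(4) = 31; t(5) = 25; t(6) = 15; t(7) = 40; t(8) = 14; t(9) = 13; t(10) = 27; t(11) = 40; t(12) = 26; t(13) = 25; t(14) = 10; t(15) = 35; t(16) = 4; t(17) = 39; t(18) = 2; t(19) = 0; t(20) = 2; t(21) = 2; t(22) = 4; t(23) = 6; t(24) = 10; t(25) = 16; t(26) = 26; t(27) = 1; t(28) = 27; t(29) = 28; t(30) = 14; t(31) = 1; t(32) = 15; t(33) = 16; t(34) = 31; t(35) = 6; t(36) = 37; t(37) = 2; t(38) = 39; t(39) = 0; t(40) = 39; t(41) = 39; t(42) = 37.
The sequence repeats with period 40.
(2563 - 1) mod 40 = 2, so t(2563) = t(3) = 35.

35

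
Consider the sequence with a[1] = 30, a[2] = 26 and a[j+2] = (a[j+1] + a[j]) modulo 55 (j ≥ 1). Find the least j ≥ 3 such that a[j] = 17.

We have a[1] = 30; a[2] = 26; a[3] = 1; a[4] = 27; a[5] = 28; a[6] = 0; a[7] = 28; a[8] = 28; a[9] = 1; a[10] = 29; a[11] = 30; a[12] = 4; a[13] = 34; a[14] = 38; a[15] = 17; a[16] = 0; a[17] = 17; a[18] = 17; a[19] = 34; a[20] = 51; a[21] = 30; a[22] = 26.
Since (a[21], a[22]) = (a[1], a[2]) = (30, 26) (two consecutive terms determine the rest), the sequence is periodic with period 20.
The value 17 first appears (with j ≥ 3) at a[15].

15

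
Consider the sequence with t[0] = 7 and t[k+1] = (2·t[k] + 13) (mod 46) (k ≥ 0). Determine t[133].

27

Listing terms: t[0] = 7; t[1] = 27; t[2] = 21; t[3] = 9; t[4] = 31; t[5] = 29; t[6] = 25; t[7] = 17; t[8] = 1; t[9] = 15; t[10] = 43; t[11] = 7.
Since t[11] = t[0] = 7, the sequence is periodic with period 11.
(133 - 0) mod 11 = 1, so t[133] = t[1] = 27.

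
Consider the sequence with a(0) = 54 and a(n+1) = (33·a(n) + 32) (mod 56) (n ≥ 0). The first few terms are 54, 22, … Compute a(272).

30

a(0) = 54,  a(1) = 22,  a(2) = 30,  a(3) = 14,  a(4) = 46,  a(5) = 38,  a(6) = 54.
Since a(6) = a(0) = 54, the sequence is periodic with period 6.
(272 - 0) mod 6 = 2, so a(272) = a(2) = 30.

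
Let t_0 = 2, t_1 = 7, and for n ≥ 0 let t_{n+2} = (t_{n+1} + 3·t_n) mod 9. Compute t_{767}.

We have t_0 = 2; t_1 = 7; t_2 = 4; t_3 = 7; t_4 = 1; t_5 = 4; t_6 = 7.
Since (t_5, t_6) = (t_2, t_3) = (4, 7) (two consecutive terms determine the rest), the sequence is eventually periodic: after a pre-period of length 2 it cycles with period 3.
For n ≥ 2, t_n depends only on (n - 2) mod 3. (767 - 2) mod 3 = 0, so t_{767} = t_2 = 4.

4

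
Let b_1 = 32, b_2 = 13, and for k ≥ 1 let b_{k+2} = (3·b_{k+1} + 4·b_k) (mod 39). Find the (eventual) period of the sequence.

6

Computing terms: b_1 = 32, b_2 = 13, b_3 = 11, b_4 = 7, b_5 = 26, b_6 = 28, b_7 = 32, b_8 = 13.
Since (b_7, b_8) = (b_1, b_2) = (32, 13) (two consecutive terms determine the rest), the sequence is periodic with period 6.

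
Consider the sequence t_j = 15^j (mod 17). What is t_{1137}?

Listing terms: t_1 = 15, t_2 = 4, t_3 = 9, t_4 = 16, t_5 = 2, t_6 = 13, t_7 = 8, t_8 = 1, t_9 = 15.
The sequence repeats with period 8.
So t_{1137} = t_{1 + ((1137-1) mod 8)} = t_1 = 15.

15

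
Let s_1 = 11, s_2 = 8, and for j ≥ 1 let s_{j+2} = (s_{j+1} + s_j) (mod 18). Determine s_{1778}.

Computing terms: s_1 = 11,  s_2 = 8,  s_3 = 1,  s_4 = 9,  s_5 = 10,  s_6 = 1,  s_7 = 11,  s_8 = 12,  s_9 = 5,  s_{10} = 17,  s_{11} = 4,  s_{12} = 3,  s_{13} = 7,  s_{14} = 10,  s_{15} = 17,  s_{16} = 9,  s_{17} = 8,  s_{18} = 17,  s_{19} = 7,  s_{20} = 6,  s_{21} = 13,  s_{22} = 1,  s_{23} = 14,  s_{24} = 15,  s_{25} = 11,  s_{26} = 8.
Since (s_{25}, s_{26}) = (s_1, s_2) = (11, 8) (two consecutive terms determine the rest), the sequence is periodic with period 24.
So s_{1778} = s_{1 + ((1778-1) mod 24)} = s_2 = 8.

8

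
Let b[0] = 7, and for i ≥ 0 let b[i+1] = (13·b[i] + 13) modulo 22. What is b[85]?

0

We have b[0] = 7, b[1] = 16, b[2] = 1, b[3] = 4, b[4] = 21, b[5] = 0, b[6] = 13, b[7] = 6, b[8] = 3, b[9] = 8, b[10] = 7.
Since b[10] = b[0] = 7, the sequence is periodic with period 10.
(85 - 0) mod 10 = 5, so b[85] = b[5] = 0.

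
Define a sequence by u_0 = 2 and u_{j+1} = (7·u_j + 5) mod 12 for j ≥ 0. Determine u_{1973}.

Listing terms: u_0 = 2; u_1 = 7; u_2 = 6; u_3 = 11; u_4 = 10; u_5 = 3; u_6 = 2.
The sequence repeats with period 6.
So u_{1973} = u_{0 + ((1973-0) mod 6)} = u_5 = 3.

3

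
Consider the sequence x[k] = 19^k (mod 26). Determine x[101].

15

Computing terms: x[0] = 1,  x[1] = 19,  x[2] = 23,  x[3] = 21,  x[4] = 9,  x[5] = 15,  x[6] = 25,  x[7] = 7,  x[8] = 3,  x[9] = 5,  x[10] = 17,  x[11] = 11,  x[12] = 1.
Since x[12] = x[0] = 1, the sequence is periodic with period 12.
(101 - 0) mod 12 = 5, so x[101] = x[5] = 15.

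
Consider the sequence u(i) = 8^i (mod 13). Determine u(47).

We have u(1) = 8, u(2) = 12, u(3) = 5, u(4) = 1, u(5) = 8.
The sequence repeats with period 4.
So u(47) = u(1 + ((47-1) mod 4)) = u(3) = 5.

5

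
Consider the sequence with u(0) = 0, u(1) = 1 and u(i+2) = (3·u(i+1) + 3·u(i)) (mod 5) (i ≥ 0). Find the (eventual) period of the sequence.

u(0) = 0, u(1) = 1, u(2) = 3, u(3) = 2, u(4) = 0, u(5) = 1.
Since (u(4), u(5)) = (u(0), u(1)) = (0, 1) (two consecutive terms determine the rest), the sequence is periodic with period 4.

4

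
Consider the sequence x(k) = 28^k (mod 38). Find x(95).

16

Listing terms: x(1) = 28; x(2) = 24; x(3) = 26; x(4) = 6; x(5) = 16; x(6) = 30; x(7) = 4; x(8) = 36; x(9) = 20; x(10) = 28.
Since x(10) = x(1) = 28, the sequence is periodic with period 9.
So x(95) = x(1 + ((95-1) mod 9)) = x(5) = 16.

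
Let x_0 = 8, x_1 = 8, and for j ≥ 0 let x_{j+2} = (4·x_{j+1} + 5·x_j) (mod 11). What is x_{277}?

10

x_0 = 8, x_1 = 8, x_2 = 6, x_3 = 9, x_4 = 0, x_5 = 1, x_6 = 4, x_7 = 10, x_8 = 5, x_9 = 4, x_{10} = 8, x_{11} = 8.
The sequence repeats with period 10.
(277 - 0) mod 10 = 7, so x_{277} = x_7 = 10.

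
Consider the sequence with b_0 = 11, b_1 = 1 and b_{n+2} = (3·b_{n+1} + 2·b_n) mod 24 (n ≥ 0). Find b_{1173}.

13

b_0 = 11, b_1 = 1, b_2 = 1, b_3 = 5, b_4 = 17, b_5 = 13, b_6 = 1, b_7 = 5.
Since (b_6, b_7) = (b_2, b_3) = (1, 5) (two consecutive terms determine the rest), the sequence is eventually periodic: after a pre-period of length 2 it cycles with period 4.
For n ≥ 2, b_n depends only on (n - 2) mod 4. (1173 - 2) mod 4 = 3, so b_{1173} = b_5 = 13.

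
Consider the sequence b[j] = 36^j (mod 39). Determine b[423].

b[0] = 1,  b[1] = 36,  b[2] = 9,  b[3] = 12,  b[4] = 3,  b[5] = 30,  b[6] = 27,  b[7] = 36.
Since b[7] = b[1] = 36, the sequence is eventually periodic: after a pre-period of length 1 it cycles with period 6.
For j ≥ 1, b[j] depends only on (j - 1) mod 6. (423 - 1) mod 6 = 2, so b[423] = b[3] = 12.

12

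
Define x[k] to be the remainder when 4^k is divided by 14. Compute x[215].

2

We have x[0] = 1,  x[1] = 4,  x[2] = 2,  x[3] = 8,  x[4] = 4.
Since x[4] = x[1] = 4, the sequence is eventually periodic: after a pre-period of length 1 it cycles with period 3.
For k ≥ 1, x[k] depends only on (k - 1) mod 3. (215 - 1) mod 3 = 1, so x[215] = x[2] = 2.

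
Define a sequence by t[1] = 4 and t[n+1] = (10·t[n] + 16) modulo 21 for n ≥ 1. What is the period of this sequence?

Computing terms: t[1] = 4; t[2] = 14; t[3] = 9; t[4] = 1; t[5] = 5; t[6] = 3; t[7] = 4.
The sequence repeats with period 6.

6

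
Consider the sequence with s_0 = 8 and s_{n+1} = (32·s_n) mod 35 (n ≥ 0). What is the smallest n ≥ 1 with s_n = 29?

3

s_0 = 8, s_1 = 11, s_2 = 2, s_3 = 29, s_4 = 18, s_5 = 16, s_6 = 22, s_7 = 4, s_8 = 23, s_9 = 1, s_{10} = 32, s_{11} = 9, s_{12} = 8.
The sequence repeats with period 12.
The value 29 first appears (with n ≥ 1) at s_3.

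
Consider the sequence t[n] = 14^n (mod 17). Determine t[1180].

Computing terms: t[0] = 1; t[1] = 14; t[2] = 9; t[3] = 7; t[4] = 13; t[5] = 12; t[6] = 15; t[7] = 6; t[8] = 16; t[9] = 3; t[10] = 8; t[11] = 10; t[12] = 4; t[13] = 5; t[14] = 2; t[15] = 11; t[16] = 1.
Since t[16] = t[0] = 1, the sequence is periodic with period 16.
(1180 - 0) mod 16 = 12, so t[1180] = t[12] = 4.

4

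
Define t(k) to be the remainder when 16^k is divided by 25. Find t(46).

t(1) = 16; t(2) = 6; t(3) = 21; t(4) = 11; t(5) = 1; t(6) = 16.
The sequence repeats with period 5.
(46 - 1) mod 5 = 0, so t(46) = t(1) = 16.

16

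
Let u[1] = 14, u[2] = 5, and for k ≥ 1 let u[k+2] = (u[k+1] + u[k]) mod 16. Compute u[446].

We have u[1] = 14, u[2] = 5, u[3] = 3, u[4] = 8, u[5] = 11, u[6] = 3, u[7] = 14, u[8] = 1, u[9] = 15, u[10] = 0, u[11] = 15, u[12] = 15, u[13] = 14, u[14] = 13, u[15] = 11, u[16] = 8, u[17] = 3, u[18] = 11, u[19] = 14, u[20] = 9, u[21] = 7, u[22] = 0, u[23] = 7, u[24] = 7, u[25] = 14, u[26] = 5.
Since (u[25], u[26]) = (u[1], u[2]) = (14, 5) (two consecutive terms determine the rest), the sequence is periodic with period 24.
(446 - 1) mod 24 = 13, so u[446] = u[14] = 13.

13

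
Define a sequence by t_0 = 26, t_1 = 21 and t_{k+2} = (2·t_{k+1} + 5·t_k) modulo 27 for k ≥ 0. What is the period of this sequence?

9

We have t_0 = 26; t_1 = 21; t_2 = 10; t_3 = 17; t_4 = 3; t_5 = 10; t_6 = 8; t_7 = 12; t_8 = 10; t_9 = 26; t_{10} = 21.
The sequence repeats with period 9.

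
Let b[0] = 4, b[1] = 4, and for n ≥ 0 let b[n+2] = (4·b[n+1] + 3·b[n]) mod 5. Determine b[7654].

b[0] = 4,  b[1] = 4,  b[2] = 3,  b[3] = 4,  b[4] = 0,  b[5] = 2,  b[6] = 3,  b[7] = 3,  b[8] = 1,  b[9] = 3,  b[10] = 0,  b[11] = 4,  b[12] = 1,  b[13] = 1,  b[14] = 2,  b[15] = 1,  b[16] = 0,  b[17] = 3,  b[18] = 2,  b[19] = 2,  b[20] = 4,  b[21] = 2,  b[22] = 0,  b[23] = 1,  b[24] = 4,  b[25] = 4.
The sequence repeats with period 24.
So b[7654] = b[0 + ((7654-0) mod 24)] = b[22] = 0.

0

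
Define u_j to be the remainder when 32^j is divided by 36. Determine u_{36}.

28

u_1 = 32,  u_2 = 16,  u_3 = 8,  u_4 = 4,  u_5 = 20,  u_6 = 28,  u_7 = 32.
Since u_7 = u_1 = 32, the sequence is periodic with period 6.
So u_{36} = u_{1 + ((36-1) mod 6)} = u_6 = 28.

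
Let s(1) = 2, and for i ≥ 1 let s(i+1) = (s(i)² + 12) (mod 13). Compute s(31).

11

Listing terms: s(1) = 2, s(2) = 3, s(3) = 8, s(4) = 11, s(5) = 3.
Since s(5) = s(2) = 3, the sequence is eventually periodic: after a pre-period of length 1 it cycles with period 3.
For i ≥ 2, s(i) depends only on (i - 2) mod 3. (31 - 2) mod 3 = 2, so s(31) = s(4) = 11.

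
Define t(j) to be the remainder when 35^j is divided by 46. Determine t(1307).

27

We have t(1) = 35,  t(2) = 29,  t(3) = 3,  t(4) = 13,  t(5) = 41,  t(6) = 9,  t(7) = 39,  t(8) = 31,  t(9) = 27,  t(10) = 25,  t(11) = 1,  t(12) = 35.
The sequence repeats with period 11.
So t(1307) = t(1 + ((1307-1) mod 11)) = t(9) = 27.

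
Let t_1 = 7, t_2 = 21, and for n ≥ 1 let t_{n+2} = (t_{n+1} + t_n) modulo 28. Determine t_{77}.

Listing terms: t_1 = 7, t_2 = 21, t_3 = 0, t_4 = 21, t_5 = 21, t_6 = 14, t_7 = 7, t_8 = 21.
The sequence repeats with period 6.
So t_{77} = t_{1 + ((77-1) mod 6)} = t_5 = 21.

21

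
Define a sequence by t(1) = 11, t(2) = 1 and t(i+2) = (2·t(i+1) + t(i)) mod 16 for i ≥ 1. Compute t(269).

3

Listing terms: t(1) = 11, t(2) = 1, t(3) = 13, t(4) = 11, t(5) = 3, t(6) = 1, t(7) = 5, t(8) = 11, t(9) = 11, t(10) = 1.
The sequence repeats with period 8.
So t(269) = t(1 + ((269-1) mod 8)) = t(5) = 3.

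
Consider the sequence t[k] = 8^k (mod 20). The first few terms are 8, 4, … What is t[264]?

16

We have t[1] = 8, t[2] = 4, t[3] = 12, t[4] = 16, t[5] = 8.
The sequence repeats with period 4.
So t[264] = t[1 + ((264-1) mod 4)] = t[4] = 16.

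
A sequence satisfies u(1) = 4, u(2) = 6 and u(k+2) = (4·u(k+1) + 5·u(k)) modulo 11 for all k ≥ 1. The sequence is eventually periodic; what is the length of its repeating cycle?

We have u(1) = 4,  u(2) = 6,  u(3) = 0,  u(4) = 8,  u(5) = 10,  u(6) = 3,  u(7) = 7,  u(8) = 10,  u(9) = 9,  u(10) = 9,  u(11) = 4,  u(12) = 6.
Since (u(11), u(12)) = (u(1), u(2)) = (4, 6) (two consecutive terms determine the rest), the sequence is periodic with period 10.

10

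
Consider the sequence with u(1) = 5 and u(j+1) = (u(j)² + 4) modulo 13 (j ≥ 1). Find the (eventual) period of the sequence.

6

u(1) = 5; u(2) = 3; u(3) = 0; u(4) = 4; u(5) = 7; u(6) = 1; u(7) = 5.
The sequence repeats with period 6.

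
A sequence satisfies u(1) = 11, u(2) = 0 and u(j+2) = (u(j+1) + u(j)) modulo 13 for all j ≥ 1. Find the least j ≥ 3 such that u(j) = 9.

5

Listing terms: u(1) = 11,  u(2) = 0,  u(3) = 11,  u(4) = 11,  u(5) = 9,  u(6) = 7,  u(7) = 3,  u(8) = 10,  u(9) = 0,  u(10) = 10,  u(11) = 10,  u(12) = 7,  u(13) = 4,  u(14) = 11,  u(15) = 2,  u(16) = 0,  u(17) = 2,  u(18) = 2,  u(19) = 4,  u(20) = 6,  u(21) = 10,  u(22) = 3,  u(23) = 0,  u(24) = 3,  u(25) = 3,  u(26) = 6,  u(27) = 9,  u(28) = 2,  u(29) = 11,  u(30) = 0.
The sequence repeats with period 28.
The value 9 first appears (with j ≥ 3) at u(5).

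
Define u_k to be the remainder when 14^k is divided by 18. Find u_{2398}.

u_1 = 14, u_2 = 16, u_3 = 8, u_4 = 4, u_5 = 2, u_6 = 10, u_7 = 14.
Since u_7 = u_1 = 14, the sequence is periodic with period 6.
So u_{2398} = u_{1 + ((2398-1) mod 6)} = u_4 = 4.

4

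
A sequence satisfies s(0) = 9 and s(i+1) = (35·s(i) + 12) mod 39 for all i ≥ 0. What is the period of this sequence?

3

Computing terms: s(0) = 9; s(1) = 15; s(2) = 30; s(3) = 9.
The sequence repeats with period 3.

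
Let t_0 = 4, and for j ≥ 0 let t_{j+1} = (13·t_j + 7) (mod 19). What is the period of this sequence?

We have t_0 = 4,  t_1 = 2,  t_2 = 14,  t_3 = 18,  t_4 = 13,  t_5 = 5,  t_6 = 15,  t_7 = 12,  t_8 = 11,  t_9 = 17,  t_{10} = 0,  t_{11} = 7,  t_{12} = 3,  t_{13} = 8,  t_{14} = 16,  t_{15} = 6,  t_{16} = 9,  t_{17} = 10,  t_{18} = 4.
Since t_{18} = t_0 = 4, the sequence is periodic with period 18.

18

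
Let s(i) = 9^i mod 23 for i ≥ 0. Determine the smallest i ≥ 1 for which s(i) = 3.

6

s(0) = 1; s(1) = 9; s(2) = 12; s(3) = 16; s(4) = 6; s(5) = 8; s(6) = 3; s(7) = 4; s(8) = 13; s(9) = 2; s(10) = 18; s(11) = 1.
The sequence repeats with period 11.
The value 3 first appears (with i ≥ 1) at s(6).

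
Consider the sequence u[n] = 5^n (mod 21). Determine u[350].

Listing terms: u[0] = 1,  u[1] = 5,  u[2] = 4,  u[3] = 20,  u[4] = 16,  u[5] = 17,  u[6] = 1.
The sequence repeats with period 6.
So u[350] = u[0 + ((350-0) mod 6)] = u[2] = 4.

4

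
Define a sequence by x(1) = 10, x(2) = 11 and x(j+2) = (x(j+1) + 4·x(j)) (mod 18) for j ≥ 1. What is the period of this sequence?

x(1) = 10; x(2) = 11; x(3) = 15; x(4) = 5; x(5) = 11; x(6) = 13; x(7) = 3; x(8) = 1; x(9) = 13; x(10) = 17; x(11) = 15; x(12) = 11; x(13) = 17; x(14) = 7; x(15) = 3; x(16) = 13; x(17) = 7; x(18) = 5; x(19) = 15; x(20) = 17; x(21) = 5; x(22) = 1; x(23) = 3; x(24) = 7; x(25) = 1; x(26) = 11; x(27) = 15.
Since (x(26), x(27)) = (x(2), x(3)) = (11, 15) (two consecutive terms determine the rest), the sequence is eventually periodic: after a pre-period of length 1 it cycles with period 24.

24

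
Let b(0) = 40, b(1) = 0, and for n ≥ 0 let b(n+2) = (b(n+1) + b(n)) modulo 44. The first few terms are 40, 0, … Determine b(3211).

We have b(0) = 40; b(1) = 0; b(2) = 40; b(3) = 40; b(4) = 36; b(5) = 32; b(6) = 24; b(7) = 12; b(8) = 36; b(9) = 4; b(10) = 40; b(11) = 0.
The sequence repeats with period 10.
(3211 - 0) mod 10 = 1, so b(3211) = b(1) = 0.

0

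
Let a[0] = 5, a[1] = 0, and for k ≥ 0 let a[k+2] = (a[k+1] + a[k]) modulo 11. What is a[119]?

Computing terms: a[0] = 5,  a[1] = 0,  a[2] = 5,  a[3] = 5,  a[4] = 10,  a[5] = 4,  a[6] = 3,  a[7] = 7,  a[8] = 10,  a[9] = 6,  a[10] = 5,  a[11] = 0.
The sequence repeats with period 10.
So a[119] = a[0 + ((119-0) mod 10)] = a[9] = 6.

6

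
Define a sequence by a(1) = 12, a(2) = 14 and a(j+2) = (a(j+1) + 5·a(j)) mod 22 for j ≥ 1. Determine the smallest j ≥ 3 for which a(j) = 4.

We have a(1) = 12; a(2) = 14; a(3) = 8; a(4) = 12; a(5) = 8; a(6) = 2; a(7) = 20; a(8) = 8; a(9) = 20; a(10) = 16; a(11) = 6; a(12) = 20; a(13) = 6; a(14) = 18; a(15) = 4; a(16) = 6; a(17) = 4; a(18) = 12; a(19) = 10; a(20) = 4; a(21) = 10; a(22) = 8; a(23) = 14; a(24) = 10; a(25) = 14; a(26) = 20; a(27) = 2; a(28) = 14; a(29) = 2; a(30) = 6; a(31) = 16; a(32) = 2; a(33) = 16; a(34) = 4; a(35) = 18; a(36) = 16; a(37) = 18; a(38) = 10; a(39) = 12; a(40) = 18; a(41) = 12; a(42) = 14.
Since (a(41), a(42)) = (a(1), a(2)) = (12, 14) (two consecutive terms determine the rest), the sequence is periodic with period 40.
The value 4 first appears (with j ≥ 3) at a(15).

15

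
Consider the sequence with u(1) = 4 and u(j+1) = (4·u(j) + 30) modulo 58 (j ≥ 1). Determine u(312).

We have u(1) = 4,  u(2) = 46,  u(3) = 40,  u(4) = 16,  u(5) = 36,  u(6) = 0,  u(7) = 30,  u(8) = 34,  u(9) = 50,  u(10) = 56,  u(11) = 22,  u(12) = 2,  u(13) = 38,  u(14) = 8,  u(15) = 4.
Since u(15) = u(1) = 4, the sequence is periodic with period 14.
So u(312) = u(1 + ((312-1) mod 14)) = u(4) = 16.

16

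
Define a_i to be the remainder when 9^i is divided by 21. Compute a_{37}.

a_0 = 1; a_1 = 9; a_2 = 18; a_3 = 15; a_4 = 9.
Since a_4 = a_1 = 9, the sequence is eventually periodic: after a pre-period of length 1 it cycles with period 3.
For i ≥ 1, a_i depends only on (i - 1) mod 3. (37 - 1) mod 3 = 0, so a_{37} = a_1 = 9.

9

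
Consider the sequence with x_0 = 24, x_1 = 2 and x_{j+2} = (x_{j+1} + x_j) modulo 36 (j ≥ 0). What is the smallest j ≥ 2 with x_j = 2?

Computing terms: x_0 = 24,  x_1 = 2,  x_2 = 26,  x_3 = 28,  x_4 = 18,  x_5 = 10,  x_6 = 28,  x_7 = 2,  x_8 = 30,  x_9 = 32,  x_{10} = 26,  x_{11} = 22,  x_{12} = 12,  x_{13} = 34,  x_{14} = 10,  x_{15} = 8,  x_{16} = 18,  x_{17} = 26,  x_{18} = 8,  x_{19} = 34,  x_{20} = 6,  x_{21} = 4,  x_{22} = 10,  x_{23} = 14,  x_{24} = 24,  x_{25} = 2.
Since (x_{24}, x_{25}) = (x_0, x_1) = (24, 2) (two consecutive terms determine the rest), the sequence is periodic with period 24.
The value 2 first appears (with j ≥ 2) at x_7.

7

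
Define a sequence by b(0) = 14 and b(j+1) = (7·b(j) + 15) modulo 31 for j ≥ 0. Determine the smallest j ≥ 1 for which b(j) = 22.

14

We have b(0) = 14, b(1) = 20, b(2) = 0, b(3) = 15, b(4) = 27, b(5) = 18, b(6) = 17, b(7) = 10, b(8) = 23, b(9) = 21, b(10) = 7, b(11) = 2, b(12) = 29, b(13) = 1, b(14) = 22, b(15) = 14.
Since b(15) = b(0) = 14, the sequence is periodic with period 15.
The value 22 first appears (with j ≥ 1) at b(14).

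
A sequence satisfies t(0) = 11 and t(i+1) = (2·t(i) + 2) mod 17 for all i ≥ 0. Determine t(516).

2

Computing terms: t(0) = 11,  t(1) = 7,  t(2) = 16,  t(3) = 0,  t(4) = 2,  t(5) = 6,  t(6) = 14,  t(7) = 13,  t(8) = 11.
The sequence repeats with period 8.
(516 - 0) mod 8 = 4, so t(516) = t(4) = 2.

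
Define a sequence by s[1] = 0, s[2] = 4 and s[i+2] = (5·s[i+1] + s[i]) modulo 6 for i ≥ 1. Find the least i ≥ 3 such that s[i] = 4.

s[1] = 0, s[2] = 4, s[3] = 2, s[4] = 2, s[5] = 0, s[6] = 2, s[7] = 4, s[8] = 4, s[9] = 0, s[10] = 4.
Since (s[9], s[10]) = (s[1], s[2]) = (0, 4) (two consecutive terms determine the rest), the sequence is periodic with period 8.
The value 4 first appears (with i ≥ 3) at s[7].

7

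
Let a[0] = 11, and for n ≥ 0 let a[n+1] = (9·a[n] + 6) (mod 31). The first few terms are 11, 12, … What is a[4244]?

Computing terms: a[0] = 11, a[1] = 12, a[2] = 21, a[3] = 9, a[4] = 25, a[5] = 14, a[6] = 8, a[7] = 16, a[8] = 26, a[9] = 23, a[10] = 27, a[11] = 1, a[12] = 15, a[13] = 17, a[14] = 4, a[15] = 11.
Since a[15] = a[0] = 11, the sequence is periodic with period 15.
So a[4244] = a[0 + ((4244-0) mod 15)] = a[14] = 4.

4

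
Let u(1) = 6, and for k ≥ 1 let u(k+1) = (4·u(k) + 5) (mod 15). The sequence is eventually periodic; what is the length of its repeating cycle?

6

Listing terms: u(1) = 6; u(2) = 14; u(3) = 1; u(4) = 9; u(5) = 11; u(6) = 4; u(7) = 6.
The sequence repeats with period 6.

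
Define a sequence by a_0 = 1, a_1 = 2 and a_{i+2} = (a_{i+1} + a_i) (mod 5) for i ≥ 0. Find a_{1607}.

4

a_0 = 1; a_1 = 2; a_2 = 3; a_3 = 0; a_4 = 3; a_5 = 3; a_6 = 1; a_7 = 4; a_8 = 0; a_9 = 4; a_{10} = 4; a_{11} = 3; a_{12} = 2; a_{13} = 0; a_{14} = 2; a_{15} = 2; a_{16} = 4; a_{17} = 1; a_{18} = 0; a_{19} = 1; a_{20} = 1; a_{21} = 2.
The sequence repeats with period 20.
(1607 - 0) mod 20 = 7, so a_{1607} = a_7 = 4.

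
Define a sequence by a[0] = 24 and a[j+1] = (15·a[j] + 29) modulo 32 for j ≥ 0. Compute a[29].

5

We have a[0] = 24,  a[1] = 5,  a[2] = 8,  a[3] = 21,  a[4] = 24.
Since a[4] = a[0] = 24, the sequence is periodic with period 4.
(29 - 0) mod 4 = 1, so a[29] = a[1] = 5.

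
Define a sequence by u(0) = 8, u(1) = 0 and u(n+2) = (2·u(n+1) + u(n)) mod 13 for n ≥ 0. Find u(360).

11

Listing terms: u(0) = 8, u(1) = 0, u(2) = 8, u(3) = 3, u(4) = 1, u(5) = 5, u(6) = 11, u(7) = 1, u(8) = 0, u(9) = 1, u(10) = 2, u(11) = 5, u(12) = 12, u(13) = 3, u(14) = 5, u(15) = 0, u(16) = 5, u(17) = 10, u(18) = 12, u(19) = 8, u(20) = 2, u(21) = 12, u(22) = 0, u(23) = 12, u(24) = 11, u(25) = 8, u(26) = 1, u(27) = 10, u(28) = 8, u(29) = 0.
Since (u(28), u(29)) = (u(0), u(1)) = (8, 0) (two consecutive terms determine the rest), the sequence is periodic with period 28.
So u(360) = u(0 + ((360-0) mod 28)) = u(24) = 11.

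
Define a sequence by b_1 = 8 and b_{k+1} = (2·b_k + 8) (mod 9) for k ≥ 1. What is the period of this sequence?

6

We have b_1 = 8,  b_2 = 6,  b_3 = 2,  b_4 = 3,  b_5 = 5,  b_6 = 0,  b_7 = 8.
The sequence repeats with period 6.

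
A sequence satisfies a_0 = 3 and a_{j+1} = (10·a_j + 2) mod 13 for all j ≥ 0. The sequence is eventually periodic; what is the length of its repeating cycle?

6

We have a_0 = 3; a_1 = 6; a_2 = 10; a_3 = 11; a_4 = 8; a_5 = 4; a_6 = 3.
The sequence repeats with period 6.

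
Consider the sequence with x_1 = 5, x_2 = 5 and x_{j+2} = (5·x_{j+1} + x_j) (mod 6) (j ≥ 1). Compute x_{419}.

3

Computing terms: x_1 = 5,  x_2 = 5,  x_3 = 0,  x_4 = 5,  x_5 = 1,  x_6 = 4,  x_7 = 3,  x_8 = 1,  x_9 = 2,  x_{10} = 5,  x_{11} = 3,  x_{12} = 2,  x_{13} = 1,  x_{14} = 1,  x_{15} = 0,  x_{16} = 1,  x_{17} = 5,  x_{18} = 2,  x_{19} = 3,  x_{20} = 5,  x_{21} = 4,  x_{22} = 1,  x_{23} = 3,  x_{24} = 4,  x_{25} = 5,  x_{26} = 5.
Since (x_{25}, x_{26}) = (x_1, x_2) = (5, 5) (two consecutive terms determine the rest), the sequence is periodic with period 24.
(419 - 1) mod 24 = 10, so x_{419} = x_{11} = 3.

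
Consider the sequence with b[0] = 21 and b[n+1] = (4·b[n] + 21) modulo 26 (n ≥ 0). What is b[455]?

We have b[0] = 21, b[1] = 1, b[2] = 25, b[3] = 17, b[4] = 11, b[5] = 13, b[6] = 21.
The sequence repeats with period 6.
So b[455] = b[0 + ((455-0) mod 6)] = b[5] = 13.

13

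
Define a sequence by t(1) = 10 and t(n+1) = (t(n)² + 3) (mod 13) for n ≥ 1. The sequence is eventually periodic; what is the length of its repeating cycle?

5

Computing terms: t(1) = 10, t(2) = 12, t(3) = 4, t(4) = 6, t(5) = 0, t(6) = 3, t(7) = 12.
Since t(7) = t(2) = 12, the sequence is eventually periodic: after a pre-period of length 1 it cycles with period 5.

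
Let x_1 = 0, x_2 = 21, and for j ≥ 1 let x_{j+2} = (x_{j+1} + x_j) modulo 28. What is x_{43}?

Computing terms: x_1 = 0; x_2 = 21; x_3 = 21; x_4 = 14; x_5 = 7; x_6 = 21; x_7 = 0; x_8 = 21.
Since (x_7, x_8) = (x_1, x_2) = (0, 21) (two consecutive terms determine the rest), the sequence is periodic with period 6.
So x_{43} = x_{1 + ((43-1) mod 6)} = x_1 = 0.

0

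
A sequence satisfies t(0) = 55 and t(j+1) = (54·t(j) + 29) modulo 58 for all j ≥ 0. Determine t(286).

37

t(0) = 55,  t(1) = 41,  t(2) = 39,  t(3) = 47,  t(4) = 15,  t(5) = 27,  t(6) = 37,  t(7) = 55.
Since t(7) = t(0) = 55, the sequence is periodic with period 7.
(286 - 0) mod 7 = 6, so t(286) = t(6) = 37.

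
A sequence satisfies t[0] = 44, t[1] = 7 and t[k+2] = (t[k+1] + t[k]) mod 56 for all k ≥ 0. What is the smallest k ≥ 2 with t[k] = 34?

21

Listing terms: t[0] = 44,  t[1] = 7,  t[2] = 51,  t[3] = 2,  t[4] = 53,  t[5] = 55,  t[6] = 52,  t[7] = 51,  t[8] = 47,  t[9] = 42,  t[10] = 33,  t[11] = 19,  t[12] = 52,  t[13] = 15,  t[14] = 11,  t[15] = 26,  t[16] = 37,  t[17] = 7,  t[18] = 44,  t[19] = 51,  t[20] = 39,  t[21] = 34,  t[22] = 17,  t[23] = 51,  t[24] = 12,  t[25] = 7,  t[26] = 19,  t[27] = 26,  t[28] = 45,  t[29] = 15,  t[30] = 4,  t[31] = 19,  t[32] = 23,  t[33] = 42,  t[34] = 9,  t[35] = 51,  t[36] = 4,  t[37] = 55,  t[38] = 3,  t[39] = 2,  t[40] = 5,  t[41] = 7,  t[42] = 12,  t[43] = 19,  t[44] = 31,  t[45] = 50,  t[46] = 25,  t[47] = 19,  t[48] = 44,  t[49] = 7.
Since (t[48], t[49]) = (t[0], t[1]) = (44, 7) (two consecutive terms determine the rest), the sequence is periodic with period 48.
The value 34 first appears (with k ≥ 2) at t[21].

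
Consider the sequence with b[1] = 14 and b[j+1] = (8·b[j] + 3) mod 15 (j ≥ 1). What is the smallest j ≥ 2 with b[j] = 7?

4

Computing terms: b[1] = 14, b[2] = 10, b[3] = 8, b[4] = 7, b[5] = 14.
Since b[5] = b[1] = 14, the sequence is periodic with period 4.
The value 7 first appears (with j ≥ 2) at b[4].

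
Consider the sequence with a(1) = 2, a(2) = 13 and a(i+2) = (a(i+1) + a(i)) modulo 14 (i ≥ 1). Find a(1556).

7

Computing terms: a(1) = 2, a(2) = 13, a(3) = 1, a(4) = 0, a(5) = 1, a(6) = 1, a(7) = 2, a(8) = 3, a(9) = 5, a(10) = 8, a(11) = 13, a(12) = 7, a(13) = 6, a(14) = 13, a(15) = 5, a(16) = 4, a(17) = 9, a(18) = 13, a(19) = 8, a(20) = 7, a(21) = 1, a(22) = 8, a(23) = 9, a(24) = 3, a(25) = 12, a(26) = 1, a(27) = 13, a(28) = 0, a(29) = 13, a(30) = 13, a(31) = 12, a(32) = 11, a(33) = 9, a(34) = 6, a(35) = 1, a(36) = 7, a(37) = 8, a(38) = 1, a(39) = 9, a(40) = 10, a(41) = 5, a(42) = 1, a(43) = 6, a(44) = 7, a(45) = 13, a(46) = 6, a(47) = 5, a(48) = 11, a(49) = 2, a(50) = 13.
Since (a(49), a(50)) = (a(1), a(2)) = (2, 13) (two consecutive terms determine the rest), the sequence is periodic with period 48.
So a(1556) = a(1 + ((1556-1) mod 48)) = a(20) = 7.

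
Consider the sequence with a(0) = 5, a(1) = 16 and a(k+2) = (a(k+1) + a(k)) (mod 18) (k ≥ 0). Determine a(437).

a(0) = 5; a(1) = 16; a(2) = 3; a(3) = 1; a(4) = 4; a(5) = 5; a(6) = 9; a(7) = 14; a(8) = 5; a(9) = 1; a(10) = 6; a(11) = 7; a(12) = 13; a(13) = 2; a(14) = 15; a(15) = 17; a(16) = 14; a(17) = 13; a(18) = 9; a(19) = 4; a(20) = 13; a(21) = 17; a(22) = 12; a(23) = 11; a(24) = 5; a(25) = 16.
The sequence repeats with period 24.
So a(437) = a(0 + ((437-0) mod 24)) = a(5) = 5.

5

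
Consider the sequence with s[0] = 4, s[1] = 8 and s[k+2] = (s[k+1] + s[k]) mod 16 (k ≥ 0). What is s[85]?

s[0] = 4, s[1] = 8, s[2] = 12, s[3] = 4, s[4] = 0, s[5] = 4, s[6] = 4, s[7] = 8.
The sequence repeats with period 6.
(85 - 0) mod 6 = 1, so s[85] = s[1] = 8.

8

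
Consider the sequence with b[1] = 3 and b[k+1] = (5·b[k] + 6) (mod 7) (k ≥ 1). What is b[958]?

Listing terms: b[1] = 3,  b[2] = 0,  b[3] = 6,  b[4] = 1,  b[5] = 4,  b[6] = 5,  b[7] = 3.
Since b[7] = b[1] = 3, the sequence is periodic with period 6.
So b[958] = b[1 + ((958-1) mod 6)] = b[4] = 1.

1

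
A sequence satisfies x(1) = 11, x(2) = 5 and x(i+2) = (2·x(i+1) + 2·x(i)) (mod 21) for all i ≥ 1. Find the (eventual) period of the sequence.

48

We have x(1) = 11; x(2) = 5; x(3) = 11; x(4) = 11; x(5) = 2; x(6) = 5; x(7) = 14; x(8) = 17; x(9) = 20; x(10) = 11; x(11) = 20; x(12) = 20; x(13) = 17; x(14) = 11; x(15) = 14; x(16) = 8; x(17) = 2; x(18) = 20; x(19) = 2; x(20) = 2; x(21) = 8; x(22) = 20; x(23) = 14; x(24) = 5; x(25) = 17; x(26) = 2; x(27) = 17; x(28) = 17; x(29) = 5; x(30) = 2; x(31) = 14; x(32) = 11; x(33) = 8; x(34) = 17; x(35) = 8; x(36) = 8; x(37) = 11; x(38) = 17; x(39) = 14; x(40) = 20; x(41) = 5; x(42) = 8; x(43) = 5; x(44) = 5; x(45) = 20; x(46) = 8; x(47) = 14; x(48) = 2; x(49) = 11; x(50) = 5.
The sequence repeats with period 48.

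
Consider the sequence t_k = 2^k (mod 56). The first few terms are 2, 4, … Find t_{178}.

Computing terms: t_1 = 2; t_2 = 4; t_3 = 8; t_4 = 16; t_5 = 32; t_6 = 8.
Since t_6 = t_3 = 8, the sequence is eventually periodic: after a pre-period of length 2 it cycles with period 3.
For k ≥ 3, t_k depends only on (k - 3) mod 3. (178 - 3) mod 3 = 1, so t_{178} = t_4 = 16.

16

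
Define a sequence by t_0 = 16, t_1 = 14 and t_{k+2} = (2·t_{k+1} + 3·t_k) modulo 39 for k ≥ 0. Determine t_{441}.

t_0 = 16, t_1 = 14, t_2 = 37, t_3 = 38, t_4 = 31, t_5 = 20, t_6 = 16, t_7 = 14.
The sequence repeats with period 6.
(441 - 0) mod 6 = 3, so t_{441} = t_3 = 38.

38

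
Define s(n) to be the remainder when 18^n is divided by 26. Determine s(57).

Listing terms: s(1) = 18,  s(2) = 12,  s(3) = 8,  s(4) = 14,  s(5) = 18.
Since s(5) = s(1) = 18, the sequence is periodic with period 4.
So s(57) = s(1 + ((57-1) mod 4)) = s(1) = 18.

18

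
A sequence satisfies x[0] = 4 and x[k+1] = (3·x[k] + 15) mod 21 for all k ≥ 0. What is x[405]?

Listing terms: x[0] = 4; x[1] = 6; x[2] = 12; x[3] = 9; x[4] = 0; x[5] = 15; x[6] = 18; x[7] = 6.
Since x[7] = x[1] = 6, the sequence is eventually periodic: after a pre-period of length 1 it cycles with period 6.
For k ≥ 1, x[k] depends only on (k - 1) mod 6. (405 - 1) mod 6 = 2, so x[405] = x[3] = 9.

9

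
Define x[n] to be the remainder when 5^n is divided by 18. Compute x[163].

5

Listing terms: x[1] = 5,  x[2] = 7,  x[3] = 17,  x[4] = 13,  x[5] = 11,  x[6] = 1,  x[7] = 5.
Since x[7] = x[1] = 5, the sequence is periodic with period 6.
(163 - 1) mod 6 = 0, so x[163] = x[1] = 5.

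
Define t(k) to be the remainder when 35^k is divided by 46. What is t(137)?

We have t(1) = 35, t(2) = 29, t(3) = 3, t(4) = 13, t(5) = 41, t(6) = 9, t(7) = 39, t(8) = 31, t(9) = 27, t(10) = 25, t(11) = 1, t(12) = 35.
Since t(12) = t(1) = 35, the sequence is periodic with period 11.
So t(137) = t(1 + ((137-1) mod 11)) = t(5) = 41.

41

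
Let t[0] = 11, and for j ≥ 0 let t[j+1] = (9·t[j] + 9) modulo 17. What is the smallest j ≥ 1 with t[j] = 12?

2

Listing terms: t[0] = 11,  t[1] = 6,  t[2] = 12,  t[3] = 15,  t[4] = 8,  t[5] = 13,  t[6] = 7,  t[7] = 4,  t[8] = 11.
Since t[8] = t[0] = 11, the sequence is periodic with period 8.
The value 12 first appears (with j ≥ 1) at t[2].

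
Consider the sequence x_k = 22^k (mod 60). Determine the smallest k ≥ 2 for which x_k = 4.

2

Computing terms: x_1 = 22,  x_2 = 4,  x_3 = 28,  x_4 = 16,  x_5 = 52,  x_6 = 4.
Since x_6 = x_2 = 4, the sequence is eventually periodic: after a pre-period of length 1 it cycles with period 4.
The value 4 first appears (with k ≥ 2) at x_2.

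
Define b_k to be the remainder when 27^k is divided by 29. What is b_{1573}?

We have b_0 = 1,  b_1 = 27,  b_2 = 4,  b_3 = 21,  b_4 = 16,  b_5 = 26,  b_6 = 6,  b_7 = 17,  b_8 = 24,  b_9 = 10,  b_{10} = 9,  b_{11} = 11,  b_{12} = 7,  b_{13} = 15,  b_{14} = 28,  b_{15} = 2,  b_{16} = 25,  b_{17} = 8,  b_{18} = 13,  b_{19} = 3,  b_{20} = 23,  b_{21} = 12,  b_{22} = 5,  b_{23} = 19,  b_{24} = 20,  b_{25} = 18,  b_{26} = 22,  b_{27} = 14,  b_{28} = 1.
The sequence repeats with period 28.
(1573 - 0) mod 28 = 5, so b_{1573} = b_5 = 26.

26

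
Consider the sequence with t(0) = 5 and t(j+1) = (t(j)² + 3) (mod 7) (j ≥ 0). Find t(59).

Computing terms: t(0) = 5,  t(1) = 0,  t(2) = 3,  t(3) = 5.
Since t(3) = t(0) = 5, the sequence is periodic with period 3.
(59 - 0) mod 3 = 2, so t(59) = t(2) = 3.

3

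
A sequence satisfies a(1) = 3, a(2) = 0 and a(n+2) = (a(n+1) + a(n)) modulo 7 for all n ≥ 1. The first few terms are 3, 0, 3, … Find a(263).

1

a(1) = 3; a(2) = 0; a(3) = 3; a(4) = 3; a(5) = 6; a(6) = 2; a(7) = 1; a(8) = 3; a(9) = 4; a(10) = 0; a(11) = 4; a(12) = 4; a(13) = 1; a(14) = 5; a(15) = 6; a(16) = 4; a(17) = 3; a(18) = 0.
Since (a(17), a(18)) = (a(1), a(2)) = (3, 0) (two consecutive terms determine the rest), the sequence is periodic with period 16.
(263 - 1) mod 16 = 6, so a(263) = a(7) = 1.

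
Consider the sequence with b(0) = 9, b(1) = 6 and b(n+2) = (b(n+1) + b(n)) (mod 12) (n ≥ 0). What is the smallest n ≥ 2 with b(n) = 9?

3

b(0) = 9; b(1) = 6; b(2) = 3; b(3) = 9; b(4) = 0; b(5) = 9; b(6) = 9; b(7) = 6.
Since (b(6), b(7)) = (b(0), b(1)) = (9, 6) (two consecutive terms determine the rest), the sequence is periodic with period 6.
The value 9 first appears (with n ≥ 2) at b(3).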